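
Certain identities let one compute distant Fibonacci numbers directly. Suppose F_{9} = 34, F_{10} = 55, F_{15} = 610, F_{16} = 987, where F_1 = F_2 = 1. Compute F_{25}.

By the addition formula F_{m+n} = F_m F_{n+1} + F_{m−1} F_n with m=16, n=9: F_{25} = 987·55 + 610·34 = 54285 + 20740 = 75025.

75025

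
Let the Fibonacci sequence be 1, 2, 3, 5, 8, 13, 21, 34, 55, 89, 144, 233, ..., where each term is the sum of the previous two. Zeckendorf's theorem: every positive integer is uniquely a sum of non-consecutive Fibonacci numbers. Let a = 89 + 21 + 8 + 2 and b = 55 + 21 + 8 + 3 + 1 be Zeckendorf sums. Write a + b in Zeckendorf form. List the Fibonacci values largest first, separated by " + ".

The two numbers are 120 and 88, so their sum is 208.
208 − 144 = 64
64 − 55 = 9
9 − 8 = 1
1 − 1 = 0

144 + 55 + 8 + 1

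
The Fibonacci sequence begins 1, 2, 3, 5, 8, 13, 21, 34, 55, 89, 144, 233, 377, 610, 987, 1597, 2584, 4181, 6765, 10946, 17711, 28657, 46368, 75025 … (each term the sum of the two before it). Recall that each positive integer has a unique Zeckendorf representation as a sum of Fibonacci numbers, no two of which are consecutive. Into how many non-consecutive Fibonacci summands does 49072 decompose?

49072 − 46368 = 2704
2704 − 2584 = 120
120 − 89 = 31
31 − 21 = 10
10 − 8 = 2
2 − 2 = 0
49072 = 46368 + 2584 + 89 + 21 + 8 + 2, which has 6 terms.

6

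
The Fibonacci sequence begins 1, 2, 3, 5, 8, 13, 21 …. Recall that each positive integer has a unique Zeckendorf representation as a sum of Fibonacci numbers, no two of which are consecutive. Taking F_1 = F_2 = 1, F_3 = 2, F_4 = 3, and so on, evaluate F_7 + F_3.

F_7 + F_3 = 13 + 2 = 15.

15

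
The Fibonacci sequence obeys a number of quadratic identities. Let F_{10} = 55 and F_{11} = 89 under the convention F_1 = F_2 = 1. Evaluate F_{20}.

By the doubling identity F_{2k} = F_k(2F_{k+1} − F_k): F_{20} = 55·(2·89 − 55) = 55·123 = 6765.

6765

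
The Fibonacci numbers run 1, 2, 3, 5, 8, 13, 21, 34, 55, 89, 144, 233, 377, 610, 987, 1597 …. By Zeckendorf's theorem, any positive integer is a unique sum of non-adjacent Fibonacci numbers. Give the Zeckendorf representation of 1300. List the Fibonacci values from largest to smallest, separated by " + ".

1300: greatest Fibonacci not exceeding it is 987, leaving 313
313: greatest Fibonacci not exceeding it is 233, leaving 80
80: greatest Fibonacci not exceeding it is 55, leaving 25
25: greatest Fibonacci not exceeding it is 21, leaving 4
4: greatest Fibonacci not exceeding it is 3, leaving 1
1: greatest Fibonacci not exceeding it is 1, leaving 0
So 1300 = 987 + 233 + 55 + 21 + 3 + 1, with no two terms consecutive in the sequence.

987 + 233 + 55 + 21 + 3 + 1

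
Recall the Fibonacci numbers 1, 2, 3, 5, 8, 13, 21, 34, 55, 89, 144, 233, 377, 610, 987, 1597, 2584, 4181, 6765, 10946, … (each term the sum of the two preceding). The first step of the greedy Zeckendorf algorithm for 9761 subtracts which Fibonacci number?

6765 ≤ 9761 < 10946, so the largest Fibonacci number not exceeding 9761 is 6765.

6765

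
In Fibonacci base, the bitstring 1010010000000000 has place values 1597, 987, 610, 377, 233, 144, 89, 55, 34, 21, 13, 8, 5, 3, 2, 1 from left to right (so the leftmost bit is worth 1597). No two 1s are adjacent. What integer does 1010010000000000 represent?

2351

Summing the place values of the 1 bits: 1597 + 610 + 144 = 2351.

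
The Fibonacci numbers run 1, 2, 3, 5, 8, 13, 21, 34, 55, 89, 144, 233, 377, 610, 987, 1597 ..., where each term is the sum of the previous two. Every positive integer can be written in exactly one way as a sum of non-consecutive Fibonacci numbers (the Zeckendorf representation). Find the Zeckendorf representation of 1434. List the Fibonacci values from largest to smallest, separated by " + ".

1434: greatest Fibonacci not exceeding it is 987, leaving 447
447: greatest Fibonacci not exceeding it is 377, leaving 70
70: greatest Fibonacci not exceeding it is 55, leaving 15
15: greatest Fibonacci not exceeding it is 13, leaving 2
2: greatest Fibonacci not exceeding it is 2, leaving 0
So 1434 = 987 + 377 + 55 + 13 + 2, with no two terms consecutive in the sequence.

987 + 377 + 55 + 13 + 2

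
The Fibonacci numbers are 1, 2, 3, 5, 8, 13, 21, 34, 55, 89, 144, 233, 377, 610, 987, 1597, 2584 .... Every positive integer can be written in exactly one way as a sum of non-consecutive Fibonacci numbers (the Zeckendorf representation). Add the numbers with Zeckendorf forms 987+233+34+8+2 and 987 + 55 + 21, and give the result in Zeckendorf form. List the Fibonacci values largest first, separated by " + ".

1597 + 610 + 89 + 21 + 8 + 2

The two numbers are 1264 and 1063, so their sum is 2327.
Greedily peel off the largest Fibonacci term at each step:
take 1597 (≤ 2327); 2327 − 1597 = 730
take 610 (≤ 730); 730 − 610 = 120
take 89 (≤ 120); 120 − 89 = 31
take 21 (≤ 31); 31 − 21 = 10
take 8 (≤ 10); 10 − 8 = 2
take 2 (≤ 2); 2 − 2 = 0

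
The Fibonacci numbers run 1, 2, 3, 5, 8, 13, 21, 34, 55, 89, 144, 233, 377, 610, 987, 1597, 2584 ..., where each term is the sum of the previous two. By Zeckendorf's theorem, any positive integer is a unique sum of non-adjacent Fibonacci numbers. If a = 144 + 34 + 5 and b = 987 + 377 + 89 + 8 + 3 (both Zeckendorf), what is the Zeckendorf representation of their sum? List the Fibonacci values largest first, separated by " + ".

1597 + 34 + 13 + 3

The two numbers are 183 and 1464, so their sum is 1647.
Greedy algorithm:
subtract 1597 from 1647: 50 remains
subtract 34 from 50: 16 remains
subtract 13 from 16: 3 remains
subtract 3 from 3: 0 remains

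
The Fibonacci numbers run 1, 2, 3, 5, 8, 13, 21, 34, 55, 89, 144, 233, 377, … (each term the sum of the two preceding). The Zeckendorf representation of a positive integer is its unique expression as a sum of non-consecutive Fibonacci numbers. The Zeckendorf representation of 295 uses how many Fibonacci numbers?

4

233 ≤ 295 < 377, so take 233; remainder 62
55 ≤ 62 < 89, so take 55; remainder 7
5 ≤ 7 < 8, so take 5; remainder 2
2 ≤ 2 < 3, so take 2; remainder 0
295 = 233 + 55 + 5 + 2, which has 4 terms.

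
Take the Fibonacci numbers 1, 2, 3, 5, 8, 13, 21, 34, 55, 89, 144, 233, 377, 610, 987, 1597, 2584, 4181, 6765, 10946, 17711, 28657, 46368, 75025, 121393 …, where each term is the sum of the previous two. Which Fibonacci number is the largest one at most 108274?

75025 ≤ 108274 < 121393, so the largest Fibonacci number not exceeding 108274 is 75025.

75025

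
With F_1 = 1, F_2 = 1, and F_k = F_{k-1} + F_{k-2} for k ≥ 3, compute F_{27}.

196418

Iterating the recurrence up to F_{22} = 17711 and F_{21} = 10946:
F_{23} = F_{22} + F_{21} = 17711 + 10946 = 28657
F_{24} = F_{23} + F_{22} = 28657 + 17711 = 46368
F_{25} = F_{24} + F_{23} = 46368 + 28657 = 75025
F_{26} = F_{25} + F_{24} = 75025 + 46368 = 121393
F_{27} = F_{26} + F_{25} = 121393 + 75025 = 196418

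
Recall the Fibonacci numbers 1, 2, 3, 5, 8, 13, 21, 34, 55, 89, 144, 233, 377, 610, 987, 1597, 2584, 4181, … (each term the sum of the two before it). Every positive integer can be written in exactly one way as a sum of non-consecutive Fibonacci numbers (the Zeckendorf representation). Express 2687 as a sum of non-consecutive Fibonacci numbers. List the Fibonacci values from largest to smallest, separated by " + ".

2584 + 89 + 13 + 1

Greedy algorithm:
largest Fibonacci ≤ 2687 is 2584; 2687 − 2584 = 103
largest Fibonacci ≤ 103 is 89; 103 − 89 = 14
largest Fibonacci ≤ 14 is 13; 14 − 13 = 1
largest Fibonacci ≤ 1 is 1; 1 − 1 = 0
So 2687 = 2584 + 89 + 13 + 1, with no two terms consecutive in the sequence.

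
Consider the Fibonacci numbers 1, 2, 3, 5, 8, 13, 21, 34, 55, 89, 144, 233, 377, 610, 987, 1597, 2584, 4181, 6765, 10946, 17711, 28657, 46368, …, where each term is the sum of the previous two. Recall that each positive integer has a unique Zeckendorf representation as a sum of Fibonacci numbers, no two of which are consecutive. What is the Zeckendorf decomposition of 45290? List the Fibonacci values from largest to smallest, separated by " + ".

28657 + 10946 + 4181 + 987 + 377 + 89 + 34 + 13 + 5 + 1

Greedily peel off the largest Fibonacci term at each step:
28657 ≤ 45290 < 46368, so take 28657; remainder 16633
10946 ≤ 16633 < 17711, so take 10946; remainder 5687
4181 ≤ 5687 < 6765, so take 4181; remainder 1506
987 ≤ 1506 < 1597, so take 987; remainder 519
377 ≤ 519 < 610, so take 377; remainder 142
89 ≤ 142 < 144, so take 89; remainder 53
34 ≤ 53 < 55, so take 34; remainder 19
13 ≤ 19 < 21, so take 13; remainder 6
5 ≤ 6 < 8, so take 5; remainder 1
1 ≤ 1 < 2, so take 1; remainder 0
So 45290 = 28657 + 10946 + 4181 + 987 + 377 + 89 + 34 + 13 + 5 + 1, with no two terms consecutive in the sequence.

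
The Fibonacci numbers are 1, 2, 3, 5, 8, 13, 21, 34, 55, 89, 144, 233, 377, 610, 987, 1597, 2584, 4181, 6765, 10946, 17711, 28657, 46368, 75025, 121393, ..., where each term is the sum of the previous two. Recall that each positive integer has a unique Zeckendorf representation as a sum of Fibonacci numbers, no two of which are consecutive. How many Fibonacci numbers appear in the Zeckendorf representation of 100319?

8

subtract 75025 from 100319: 25294 remains
subtract 17711 from 25294: 7583 remains
subtract 6765 from 7583: 818 remains
subtract 610 from 818: 208 remains
subtract 144 from 208: 64 remains
subtract 55 from 64: 9 remains
subtract 8 from 9: 1 remains
subtract 1 from 1: 0 remains
100319 = 75025 + 17711 + 6765 + 610 + 144 + 55 + 8 + 1, which has 8 terms.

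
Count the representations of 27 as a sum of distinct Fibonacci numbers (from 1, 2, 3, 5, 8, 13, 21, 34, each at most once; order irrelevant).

Each representation comes from the Zeckendorf form by replacing some F_k with F_{k−1} + F_{k−2} where possible.
27 = 21+5+1 = 21+3+2+1 = 13+8+5+1 = 13+8+3+2+1 — 4 representations.

4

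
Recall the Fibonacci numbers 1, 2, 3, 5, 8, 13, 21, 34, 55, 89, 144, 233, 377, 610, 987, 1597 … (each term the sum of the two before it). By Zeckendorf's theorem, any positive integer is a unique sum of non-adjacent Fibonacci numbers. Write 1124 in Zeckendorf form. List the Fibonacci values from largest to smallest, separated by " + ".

987 + 89 + 34 + 13 + 1

987 ≤ 1124 < 1597, so take 987; remainder 137
89 ≤ 137 < 144, so take 89; remainder 48
34 ≤ 48 < 55, so take 34; remainder 14
13 ≤ 14 < 21, so take 13; remainder 1
1 ≤ 1 < 2, so take 1; remainder 0
So 1124 = 987 + 89 + 34 + 13 + 1, with no two terms consecutive in the sequence.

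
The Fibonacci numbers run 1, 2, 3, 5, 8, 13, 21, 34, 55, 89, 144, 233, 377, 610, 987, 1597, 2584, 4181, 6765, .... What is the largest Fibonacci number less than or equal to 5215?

4181 ≤ 5215 < 6765, so the largest Fibonacci number not exceeding 5215 is 4181.

4181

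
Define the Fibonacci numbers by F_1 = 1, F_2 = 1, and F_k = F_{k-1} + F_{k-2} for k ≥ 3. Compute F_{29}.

Iterating the recurrence up to F_{25} = 75025 and F_{24} = 46368:
F_{26} = F_{25} + F_{24} = 75025 + 46368 = 121393
F_{27} = F_{26} + F_{25} = 121393 + 75025 = 196418
F_{28} = F_{27} + F_{26} = 196418 + 121393 = 317811
F_{29} = F_{28} + F_{27} = 317811 + 196418 = 514229

514229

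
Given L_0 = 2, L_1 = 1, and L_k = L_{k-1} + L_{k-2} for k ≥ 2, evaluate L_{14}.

Iterating the recurrence up to L_{8} = 47 and L_{7} = 29:
L_{9} = L_{8} + L_{7} = 47 + 29 = 76
L_{10} = L_{9} + L_{8} = 76 + 47 = 123
L_{11} = L_{10} + L_{9} = 123 + 76 = 199
L_{12} = L_{11} + L_{10} = 199 + 123 = 322
L_{13} = L_{12} + L_{11} = 322 + 199 = 521
L_{14} = L_{13} + L_{12} = 521 + 322 = 843

843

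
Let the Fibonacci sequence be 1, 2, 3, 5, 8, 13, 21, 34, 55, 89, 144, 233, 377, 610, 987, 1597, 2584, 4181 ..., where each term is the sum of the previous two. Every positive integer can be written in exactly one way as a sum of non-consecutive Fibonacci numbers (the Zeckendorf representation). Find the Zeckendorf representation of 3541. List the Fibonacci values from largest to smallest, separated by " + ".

2584 + 610 + 233 + 89 + 21 + 3 + 1

2584 ≤ 3541 < 4181, so take 2584; remainder 957
610 ≤ 957 < 987, so take 610; remainder 347
233 ≤ 347 < 377, so take 233; remainder 114
89 ≤ 114 < 144, so take 89; remainder 25
21 ≤ 25 < 34, so take 21; remainder 4
3 ≤ 4 < 5, so take 3; remainder 1
1 ≤ 1 < 2, so take 1; remainder 0
So 3541 = 2584 + 610 + 233 + 89 + 21 + 3 + 1, with no two terms consecutive in the sequence.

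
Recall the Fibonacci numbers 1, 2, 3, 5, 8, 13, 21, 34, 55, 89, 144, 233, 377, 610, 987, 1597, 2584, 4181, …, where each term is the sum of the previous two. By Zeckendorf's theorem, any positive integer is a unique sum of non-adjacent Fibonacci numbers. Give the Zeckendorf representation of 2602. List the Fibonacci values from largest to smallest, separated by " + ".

2602: greatest Fibonacci not exceeding it is 2584, leaving 18
18: greatest Fibonacci not exceeding it is 13, leaving 5
5: greatest Fibonacci not exceeding it is 5, leaving 0
So 2602 = 2584 + 13 + 5, with no two terms consecutive in the sequence.

2584 + 13 + 5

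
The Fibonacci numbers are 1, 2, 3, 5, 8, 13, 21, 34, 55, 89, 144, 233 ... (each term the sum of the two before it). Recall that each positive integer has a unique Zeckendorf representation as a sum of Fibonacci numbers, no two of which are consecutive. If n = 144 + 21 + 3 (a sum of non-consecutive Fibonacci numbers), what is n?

168

144 + 21 + 3 = 168.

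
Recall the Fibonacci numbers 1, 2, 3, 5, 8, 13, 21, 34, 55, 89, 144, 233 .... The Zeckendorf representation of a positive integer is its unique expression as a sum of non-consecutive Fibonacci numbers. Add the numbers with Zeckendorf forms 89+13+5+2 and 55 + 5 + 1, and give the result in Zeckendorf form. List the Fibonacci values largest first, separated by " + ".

144 + 21 + 5

The two numbers are 109 and 61, so their sum is 170.
Greedy algorithm:
largest Fibonacci ≤ 170 is 144; 170 − 144 = 26
largest Fibonacci ≤ 26 is 21; 26 − 21 = 5
largest Fibonacci ≤ 5 is 5; 5 − 5 = 0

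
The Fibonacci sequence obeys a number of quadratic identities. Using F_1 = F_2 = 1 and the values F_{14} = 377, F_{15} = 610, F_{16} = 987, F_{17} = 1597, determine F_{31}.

1346269

By the addition formula F_{m+n} = F_m F_{n+1} + F_{m−1} F_n with m=15, n=16: F_{31} = 610·1597 + 377·987 = 974170 + 372099 = 1346269.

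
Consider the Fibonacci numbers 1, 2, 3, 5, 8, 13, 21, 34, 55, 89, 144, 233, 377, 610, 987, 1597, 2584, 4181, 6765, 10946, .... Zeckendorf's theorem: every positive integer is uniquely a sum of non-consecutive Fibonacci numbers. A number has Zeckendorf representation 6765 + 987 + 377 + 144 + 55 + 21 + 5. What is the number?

8354

6765 + 987 + 377 + 144 + 55 + 21 + 5 = 8354.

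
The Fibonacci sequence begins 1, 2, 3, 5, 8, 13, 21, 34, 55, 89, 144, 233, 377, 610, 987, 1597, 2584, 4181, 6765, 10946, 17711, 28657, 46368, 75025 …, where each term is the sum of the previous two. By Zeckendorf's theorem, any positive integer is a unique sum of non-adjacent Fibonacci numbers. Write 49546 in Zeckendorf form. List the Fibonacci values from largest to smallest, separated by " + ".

46368 + 2584 + 377 + 144 + 55 + 13 + 5

Repeatedly subtract the largest Fibonacci number that fits:
largest Fibonacci ≤ 49546 is 46368; 49546 − 46368 = 3178
largest Fibonacci ≤ 3178 is 2584; 3178 − 2584 = 594
largest Fibonacci ≤ 594 is 377; 594 − 377 = 217
largest Fibonacci ≤ 217 is 144; 217 − 144 = 73
largest Fibonacci ≤ 73 is 55; 73 − 55 = 18
largest Fibonacci ≤ 18 is 13; 18 − 13 = 5
largest Fibonacci ≤ 5 is 5; 5 − 5 = 0
So 49546 = 46368 + 2584 + 377 + 144 + 55 + 13 + 5, with no two terms consecutive in the sequence.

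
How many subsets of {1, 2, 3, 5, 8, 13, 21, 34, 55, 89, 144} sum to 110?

Starting from the Zeckendorf form and repeatedly splitting a term F_k into F_{k−1} + F_{k−2} (when neither is already used) reaches every representation.
110 = 89+21 = 89+13+8 = 55+34+21 = 89+13+5+3 = 55+34+13+8 = … (3 more), for 8 in all.

8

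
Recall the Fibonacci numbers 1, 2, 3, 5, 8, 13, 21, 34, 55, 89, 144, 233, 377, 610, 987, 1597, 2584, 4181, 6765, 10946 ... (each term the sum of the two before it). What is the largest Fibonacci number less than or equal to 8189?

6765 ≤ 8189 < 10946, so the largest Fibonacci number not exceeding 8189 is 6765.

6765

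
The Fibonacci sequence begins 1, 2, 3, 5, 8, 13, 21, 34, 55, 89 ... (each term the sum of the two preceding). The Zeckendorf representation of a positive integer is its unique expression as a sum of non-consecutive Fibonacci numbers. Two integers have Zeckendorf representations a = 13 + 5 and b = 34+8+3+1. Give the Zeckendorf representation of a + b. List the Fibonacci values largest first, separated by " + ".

55 + 8 + 1

The two numbers are 18 and 46, so their sum is 64.
subtract 55 from 64: 9 remains
subtract 8 from 9: 1 remains
subtract 1 from 1: 0 remains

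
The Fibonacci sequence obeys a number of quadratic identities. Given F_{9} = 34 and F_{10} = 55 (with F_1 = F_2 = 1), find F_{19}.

4181

By F_{2k+1} = F_k² + F_{k+1}²: F_{19} = 34² + 55² = 1156 + 3025 = 4181.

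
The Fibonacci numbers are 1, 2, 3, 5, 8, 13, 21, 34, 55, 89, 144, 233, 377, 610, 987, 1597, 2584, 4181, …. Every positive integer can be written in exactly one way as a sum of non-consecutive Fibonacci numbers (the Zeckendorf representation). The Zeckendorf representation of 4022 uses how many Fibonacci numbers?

subtract 2584 from 4022: 1438 remains
subtract 987 from 1438: 451 remains
subtract 377 from 451: 74 remains
subtract 55 from 74: 19 remains
subtract 13 from 19: 6 remains
subtract 5 from 6: 1 remains
subtract 1 from 1: 0 remains
4022 = 2584 + 987 + 377 + 55 + 13 + 5 + 1, which has 7 terms.

7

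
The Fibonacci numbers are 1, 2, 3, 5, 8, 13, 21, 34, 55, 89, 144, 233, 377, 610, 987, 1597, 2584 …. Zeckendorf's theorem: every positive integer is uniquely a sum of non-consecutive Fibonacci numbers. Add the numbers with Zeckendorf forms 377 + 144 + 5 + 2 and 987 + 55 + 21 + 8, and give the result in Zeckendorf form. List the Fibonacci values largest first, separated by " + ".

The two numbers are 528 and 1071, so their sum is 1599.
Greedily peel off the largest Fibonacci term at each step:
1599: greatest Fibonacci not exceeding it is 1597, leaving 2
2: greatest Fibonacci not exceeding it is 2, leaving 0

1597 + 2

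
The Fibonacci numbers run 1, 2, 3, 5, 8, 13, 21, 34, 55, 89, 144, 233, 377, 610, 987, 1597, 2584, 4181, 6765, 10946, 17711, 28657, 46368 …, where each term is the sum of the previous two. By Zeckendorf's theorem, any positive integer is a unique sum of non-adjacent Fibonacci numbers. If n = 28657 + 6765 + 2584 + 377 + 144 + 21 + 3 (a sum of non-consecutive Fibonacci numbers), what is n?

28657 + 6765 + 2584 + 377 + 144 + 21 + 3 = 38551.

38551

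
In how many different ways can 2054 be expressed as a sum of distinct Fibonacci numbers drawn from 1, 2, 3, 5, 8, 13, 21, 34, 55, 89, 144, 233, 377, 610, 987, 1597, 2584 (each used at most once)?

14

Starting from the Zeckendorf form and repeatedly splitting a term F_k into F_{k−1} + F_{k−2} (when neither is already used) reaches every representation.
2054 = 1597+377+55+21+3+1 = 1597+377+55+13+8+3+1 = 1597+233+144+55+21+3+1 = 987+610+377+55+21+3+1 = … (10 more), for 14 in all.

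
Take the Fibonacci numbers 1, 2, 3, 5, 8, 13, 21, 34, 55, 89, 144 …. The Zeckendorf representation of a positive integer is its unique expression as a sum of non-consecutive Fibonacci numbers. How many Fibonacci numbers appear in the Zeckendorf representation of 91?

2

Repeatedly subtract the largest Fibonacci number that fits:
take 89 (≤ 91); 91 − 89 = 2
take 2 (≤ 2); 2 − 2 = 0
91 = 89 + 2, which has 2 terms.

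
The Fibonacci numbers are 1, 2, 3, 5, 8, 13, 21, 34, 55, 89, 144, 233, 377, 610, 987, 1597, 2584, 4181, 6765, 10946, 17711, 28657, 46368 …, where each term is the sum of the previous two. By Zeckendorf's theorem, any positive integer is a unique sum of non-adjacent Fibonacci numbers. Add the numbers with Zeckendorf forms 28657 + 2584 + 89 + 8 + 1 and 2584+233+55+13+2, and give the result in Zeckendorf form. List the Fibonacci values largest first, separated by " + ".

The two numbers are 31339 and 2887, so their sum is 34226.
34226 − 28657 = 5569
5569 − 4181 = 1388
1388 − 987 = 401
401 − 377 = 24
24 − 21 = 3
3 − 3 = 0

28657 + 4181 + 987 + 377 + 21 + 3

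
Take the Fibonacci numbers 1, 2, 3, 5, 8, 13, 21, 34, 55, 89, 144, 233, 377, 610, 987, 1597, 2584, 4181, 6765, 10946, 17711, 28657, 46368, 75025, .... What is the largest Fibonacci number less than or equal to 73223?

46368

46368 ≤ 73223 < 75025, so the largest Fibonacci number not exceeding 73223 is 46368.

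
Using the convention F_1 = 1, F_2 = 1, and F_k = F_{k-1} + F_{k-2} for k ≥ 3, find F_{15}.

610

Iterating the recurrence up to F_{11} = 89 and F_{10} = 55:
F_{12} = F_{11} + F_{10} = 89 + 55 = 144
F_{13} = F_{12} + F_{11} = 144 + 89 = 233
F_{14} = F_{13} + F_{12} = 233 + 144 = 377
F_{15} = F_{14} + F_{13} = 377 + 233 = 610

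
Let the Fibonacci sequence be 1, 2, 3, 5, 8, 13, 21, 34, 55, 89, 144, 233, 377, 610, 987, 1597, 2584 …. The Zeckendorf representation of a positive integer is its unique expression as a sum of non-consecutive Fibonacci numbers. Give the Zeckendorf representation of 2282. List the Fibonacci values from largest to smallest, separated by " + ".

largest Fibonacci ≤ 2282 is 1597; 2282 − 1597 = 685
largest Fibonacci ≤ 685 is 610; 685 − 610 = 75
largest Fibonacci ≤ 75 is 55; 75 − 55 = 20
largest Fibonacci ≤ 20 is 13; 20 − 13 = 7
largest Fibonacci ≤ 7 is 5; 7 − 5 = 2
largest Fibonacci ≤ 2 is 2; 2 − 2 = 0
So 2282 = 1597 + 610 + 55 + 13 + 5 + 2, with no two terms consecutive in the sequence.

1597 + 610 + 55 + 13 + 5 + 2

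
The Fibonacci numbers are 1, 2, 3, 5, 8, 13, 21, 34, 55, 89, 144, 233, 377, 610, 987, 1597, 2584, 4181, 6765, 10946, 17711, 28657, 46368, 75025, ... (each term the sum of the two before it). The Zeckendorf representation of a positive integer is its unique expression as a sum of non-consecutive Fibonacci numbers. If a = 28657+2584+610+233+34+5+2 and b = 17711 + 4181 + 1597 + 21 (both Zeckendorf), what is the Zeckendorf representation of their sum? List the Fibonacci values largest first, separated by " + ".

46368 + 6765 + 1597 + 610 + 233 + 55 + 5 + 2

The two numbers are 32125 and 23510, so their sum is 55635.
subtract 46368 from 55635: 9267 remains
subtract 6765 from 9267: 2502 remains
subtract 1597 from 2502: 905 remains
subtract 610 from 905: 295 remains
subtract 233 from 295: 62 remains
subtract 55 from 62: 7 remains
subtract 5 from 7: 2 remains
subtract 2 from 2: 0 remains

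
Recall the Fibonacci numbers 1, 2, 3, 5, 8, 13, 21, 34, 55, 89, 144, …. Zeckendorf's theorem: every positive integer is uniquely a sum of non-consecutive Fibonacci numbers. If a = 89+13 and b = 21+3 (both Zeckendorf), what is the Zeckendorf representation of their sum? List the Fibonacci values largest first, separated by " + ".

89 + 34 + 3

The two numbers are 102 and 24, so their sum is 126.
Repeatedly subtract the largest Fibonacci number that fits:
89 ≤ 126 < 144, so take 89; remainder 37
34 ≤ 37 < 55, so take 34; remainder 3
3 ≤ 3 < 5, so take 3; remainder 0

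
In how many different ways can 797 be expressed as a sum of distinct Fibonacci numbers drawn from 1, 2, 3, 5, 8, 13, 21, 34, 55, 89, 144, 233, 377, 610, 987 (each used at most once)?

Each representation comes from the Zeckendorf form by replacing some F_k with F_{k−1} + F_{k−2} where possible.
797 = 610+144+34+8+1 = 610+144+34+5+3+1 = 610+144+21+13+8+1 = … (13 more), for 16 in all.

16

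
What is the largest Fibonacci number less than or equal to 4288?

4181

4181 ≤ 4288 < 6765, so the largest Fibonacci number not exceeding 4288 is 4181.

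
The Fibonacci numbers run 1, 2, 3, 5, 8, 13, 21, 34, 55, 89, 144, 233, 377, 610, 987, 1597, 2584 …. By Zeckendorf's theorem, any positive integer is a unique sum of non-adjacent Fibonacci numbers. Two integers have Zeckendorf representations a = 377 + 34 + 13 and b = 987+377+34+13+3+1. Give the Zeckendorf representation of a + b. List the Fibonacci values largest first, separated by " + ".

The two numbers are 424 and 1415, so their sum is 1839.
take 1597 (≤ 1839); 1839 − 1597 = 242
take 233 (≤ 242); 242 − 233 = 9
take 8 (≤ 9); 9 − 8 = 1
take 1 (≤ 1); 1 − 1 = 0

1597 + 233 + 8 + 1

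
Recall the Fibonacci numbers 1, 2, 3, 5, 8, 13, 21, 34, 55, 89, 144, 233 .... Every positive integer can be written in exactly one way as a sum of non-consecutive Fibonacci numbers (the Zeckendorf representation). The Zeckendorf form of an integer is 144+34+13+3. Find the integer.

144+34+13+3 = 194.

194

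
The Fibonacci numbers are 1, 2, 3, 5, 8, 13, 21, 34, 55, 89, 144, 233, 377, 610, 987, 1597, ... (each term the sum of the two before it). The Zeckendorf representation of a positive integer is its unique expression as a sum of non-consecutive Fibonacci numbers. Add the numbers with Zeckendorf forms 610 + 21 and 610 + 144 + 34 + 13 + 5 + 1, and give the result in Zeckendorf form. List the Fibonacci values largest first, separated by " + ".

The two numbers are 631 and 807, so their sum is 1438.
Greedily peel off the largest Fibonacci term at each step:
1438 − 987 = 451
451 − 377 = 74
74 − 55 = 19
19 − 13 = 6
6 − 5 = 1
1 − 1 = 0

987 + 377 + 55 + 13 + 5 + 1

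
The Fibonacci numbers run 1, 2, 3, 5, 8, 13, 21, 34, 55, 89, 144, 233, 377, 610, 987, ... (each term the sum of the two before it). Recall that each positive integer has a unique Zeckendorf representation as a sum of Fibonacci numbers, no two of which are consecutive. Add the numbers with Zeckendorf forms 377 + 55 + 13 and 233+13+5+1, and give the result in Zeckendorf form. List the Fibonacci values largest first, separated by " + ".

610 + 55 + 21 + 8 + 3

The two numbers are 445 and 252, so their sum is 697.
Greedy algorithm:
697 − 610 = 87
87 − 55 = 32
32 − 21 = 11
11 − 8 = 3
3 − 3 = 0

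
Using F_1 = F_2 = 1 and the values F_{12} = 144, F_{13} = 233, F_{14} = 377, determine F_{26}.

By the addition formula F_{m+n} = F_m F_{n+1} + F_{m−1} F_n with m=13, n=13: F_{26} = 233·377 + 144·233 = 87841 + 33552 = 121393.

121393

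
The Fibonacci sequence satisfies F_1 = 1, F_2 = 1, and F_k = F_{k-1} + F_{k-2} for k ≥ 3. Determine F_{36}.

14930352

Iterating the recurrence up to F_{30} = 832040 and F_{29} = 514229:
F_{31} = F_{30} + F_{29} = 832040 + 514229 = 1346269
F_{32} = F_{31} + F_{30} = 1346269 + 832040 = 2178309
F_{33} = F_{32} + F_{31} = 2178309 + 1346269 = 3524578
F_{34} = F_{33} + F_{32} = 3524578 + 2178309 = 5702887
F_{35} = F_{34} + F_{33} = 5702887 + 3524578 = 9227465
F_{36} = F_{35} + F_{34} = 9227465 + 5702887 = 14930352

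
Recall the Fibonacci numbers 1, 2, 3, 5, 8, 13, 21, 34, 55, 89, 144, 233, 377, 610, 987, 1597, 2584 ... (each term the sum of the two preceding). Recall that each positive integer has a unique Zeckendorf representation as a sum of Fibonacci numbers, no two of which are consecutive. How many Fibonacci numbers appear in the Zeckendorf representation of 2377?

5

take 1597 (≤ 2377); 2377 − 1597 = 780
take 610 (≤ 780); 780 − 610 = 170
take 144 (≤ 170); 170 − 144 = 26
take 21 (≤ 26); 26 − 21 = 5
take 5 (≤ 5); 5 − 5 = 0
2377 = 1597 + 610 + 144 + 21 + 5, which has 5 terms.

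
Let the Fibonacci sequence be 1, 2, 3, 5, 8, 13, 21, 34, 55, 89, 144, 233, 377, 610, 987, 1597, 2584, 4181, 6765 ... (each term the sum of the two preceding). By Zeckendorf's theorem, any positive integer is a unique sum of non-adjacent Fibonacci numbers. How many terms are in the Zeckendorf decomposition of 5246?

5

Greedily peel off the largest Fibonacci term at each step:
largest Fibonacci ≤ 5246 is 4181; 5246 − 4181 = 1065
largest Fibonacci ≤ 1065 is 987; 1065 − 987 = 78
largest Fibonacci ≤ 78 is 55; 78 − 55 = 23
largest Fibonacci ≤ 23 is 21; 23 − 21 = 2
largest Fibonacci ≤ 2 is 2; 2 − 2 = 0
5246 = 4181 + 987 + 55 + 21 + 2, which has 5 terms.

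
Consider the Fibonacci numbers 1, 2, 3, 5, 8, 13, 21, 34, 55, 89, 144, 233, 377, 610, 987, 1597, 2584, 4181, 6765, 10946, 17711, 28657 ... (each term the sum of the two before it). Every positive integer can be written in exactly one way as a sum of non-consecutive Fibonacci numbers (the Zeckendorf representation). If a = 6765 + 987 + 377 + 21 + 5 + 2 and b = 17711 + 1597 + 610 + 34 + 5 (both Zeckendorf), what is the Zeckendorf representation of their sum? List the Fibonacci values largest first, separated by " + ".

17711 + 6765 + 2584 + 987 + 55 + 8 + 3 + 1

The two numbers are 8157 and 19957, so their sum is 28114.
largest Fibonacci ≤ 28114 is 17711; 28114 − 17711 = 10403
largest Fibonacci ≤ 10403 is 6765; 10403 − 6765 = 3638
largest Fibonacci ≤ 3638 is 2584; 3638 − 2584 = 1054
largest Fibonacci ≤ 1054 is 987; 1054 − 987 = 67
largest Fibonacci ≤ 67 is 55; 67 − 55 = 12
largest Fibonacci ≤ 12 is 8; 12 − 8 = 4
largest Fibonacci ≤ 4 is 3; 4 − 3 = 1
largest Fibonacci ≤ 1 is 1; 1 − 1 = 0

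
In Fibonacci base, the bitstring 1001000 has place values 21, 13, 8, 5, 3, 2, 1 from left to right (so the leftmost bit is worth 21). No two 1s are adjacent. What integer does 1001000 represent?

Summing the place values of the 1 bits: 21 + 5 = 26.

26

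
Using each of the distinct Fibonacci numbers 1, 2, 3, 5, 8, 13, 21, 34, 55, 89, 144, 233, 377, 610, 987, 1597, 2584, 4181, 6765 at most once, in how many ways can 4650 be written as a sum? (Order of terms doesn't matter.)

48

4650 = 4181+377+89+3 = 4181+377+89+2+1 = 4181+377+55+34+3 = … (45 more), for 48 in all.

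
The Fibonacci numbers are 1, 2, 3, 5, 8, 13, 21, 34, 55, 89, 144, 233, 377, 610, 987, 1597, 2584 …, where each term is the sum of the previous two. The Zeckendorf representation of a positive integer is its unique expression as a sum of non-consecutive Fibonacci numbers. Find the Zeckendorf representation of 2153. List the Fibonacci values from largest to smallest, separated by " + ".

take 1597 (≤ 2153); 2153 − 1597 = 556
take 377 (≤ 556); 556 − 377 = 179
take 144 (≤ 179); 179 − 144 = 35
take 34 (≤ 35); 35 − 34 = 1
take 1 (≤ 1); 1 − 1 = 0
So 2153 = 1597 + 377 + 144 + 34 + 1, with no two terms consecutive in the sequence.

1597 + 377 + 144 + 34 + 1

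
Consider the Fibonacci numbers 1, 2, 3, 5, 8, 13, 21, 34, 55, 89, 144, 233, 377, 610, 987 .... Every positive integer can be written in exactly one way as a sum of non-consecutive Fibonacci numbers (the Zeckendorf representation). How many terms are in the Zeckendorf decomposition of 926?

6

Greedy algorithm:
largest Fibonacci ≤ 926 is 610; 926 − 610 = 316
largest Fibonacci ≤ 316 is 233; 316 − 233 = 83
largest Fibonacci ≤ 83 is 55; 83 − 55 = 28
largest Fibonacci ≤ 28 is 21; 28 − 21 = 7
largest Fibonacci ≤ 7 is 5; 7 − 5 = 2
largest Fibonacci ≤ 2 is 2; 2 − 2 = 0
926 = 610 + 233 + 55 + 21 + 5 + 2, which has 6 terms.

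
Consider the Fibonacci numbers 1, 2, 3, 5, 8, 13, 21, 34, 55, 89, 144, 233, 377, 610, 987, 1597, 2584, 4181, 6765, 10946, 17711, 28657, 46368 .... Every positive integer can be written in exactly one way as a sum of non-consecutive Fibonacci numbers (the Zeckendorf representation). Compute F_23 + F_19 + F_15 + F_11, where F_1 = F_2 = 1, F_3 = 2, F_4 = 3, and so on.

33537

F_23 + F_19 + F_15 + F_11 = 28657 + 4181 + 610 + 89 = 33537.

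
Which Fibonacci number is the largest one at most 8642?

6765

6765 ≤ 8642 < 10946, so the largest Fibonacci number not exceeding 8642 is 6765.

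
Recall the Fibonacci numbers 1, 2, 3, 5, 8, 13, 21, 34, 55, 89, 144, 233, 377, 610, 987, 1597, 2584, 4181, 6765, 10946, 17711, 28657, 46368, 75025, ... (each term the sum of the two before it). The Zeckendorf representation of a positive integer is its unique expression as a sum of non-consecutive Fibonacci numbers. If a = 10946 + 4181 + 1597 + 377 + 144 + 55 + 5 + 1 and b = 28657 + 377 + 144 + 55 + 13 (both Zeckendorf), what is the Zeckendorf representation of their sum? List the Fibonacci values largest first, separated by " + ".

The two numbers are 17306 and 29246, so their sum is 46552.
46368 ≤ 46552 < 75025, so take 46368; remainder 184
144 ≤ 184 < 233, so take 144; remainder 40
34 ≤ 40 < 55, so take 34; remainder 6
5 ≤ 6 < 8, so take 5; remainder 1
1 ≤ 1 < 2, so take 1; remainder 0

46368 + 144 + 34 + 5 + 1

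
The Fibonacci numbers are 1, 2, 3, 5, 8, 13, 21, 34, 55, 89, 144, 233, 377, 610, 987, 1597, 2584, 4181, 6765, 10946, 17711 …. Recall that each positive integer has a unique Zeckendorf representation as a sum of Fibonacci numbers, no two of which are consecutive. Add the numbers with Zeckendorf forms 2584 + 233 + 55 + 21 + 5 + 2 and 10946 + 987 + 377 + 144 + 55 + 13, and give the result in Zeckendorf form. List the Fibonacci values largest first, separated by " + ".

10946 + 4181 + 233 + 55 + 5 + 2

The two numbers are 2900 and 12522, so their sum is 15422.
Greedy algorithm:
take 10946 (≤ 15422); 15422 − 10946 = 4476
take 4181 (≤ 4476); 4476 − 4181 = 295
take 233 (≤ 295); 295 − 233 = 62
take 55 (≤ 62); 62 − 55 = 7
take 5 (≤ 7); 7 − 5 = 2
take 2 (≤ 2); 2 − 2 = 0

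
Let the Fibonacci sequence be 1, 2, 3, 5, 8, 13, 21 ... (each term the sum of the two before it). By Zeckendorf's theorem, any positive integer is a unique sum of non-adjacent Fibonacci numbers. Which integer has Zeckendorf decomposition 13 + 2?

13 + 2 = 15.

15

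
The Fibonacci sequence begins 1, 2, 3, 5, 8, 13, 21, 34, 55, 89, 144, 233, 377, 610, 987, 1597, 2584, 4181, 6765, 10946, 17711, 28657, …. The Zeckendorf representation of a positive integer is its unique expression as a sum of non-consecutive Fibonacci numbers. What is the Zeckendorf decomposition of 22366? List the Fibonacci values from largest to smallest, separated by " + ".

17711 + 4181 + 377 + 89 + 8

Greedy algorithm:
subtract 17711 from 22366: 4655 remains
subtract 4181 from 4655: 474 remains
subtract 377 from 474: 97 remains
subtract 89 from 97: 8 remains
subtract 8 from 8: 0 remains
So 22366 = 17711 + 4181 + 377 + 89 + 8, with no two terms consecutive in the sequence.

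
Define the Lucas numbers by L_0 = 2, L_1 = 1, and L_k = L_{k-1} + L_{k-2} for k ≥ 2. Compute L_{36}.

33385282

Iterating the recurrence up to L_{32} = 4870847 and L_{31} = 3010349:
L_{33} = L_{32} + L_{31} = 4870847 + 3010349 = 7881196
L_{34} = L_{33} + L_{32} = 7881196 + 4870847 = 12752043
L_{35} = L_{34} + L_{33} = 12752043 + 7881196 = 20633239
L_{36} = L_{35} + L_{34} = 20633239 + 12752043 = 33385282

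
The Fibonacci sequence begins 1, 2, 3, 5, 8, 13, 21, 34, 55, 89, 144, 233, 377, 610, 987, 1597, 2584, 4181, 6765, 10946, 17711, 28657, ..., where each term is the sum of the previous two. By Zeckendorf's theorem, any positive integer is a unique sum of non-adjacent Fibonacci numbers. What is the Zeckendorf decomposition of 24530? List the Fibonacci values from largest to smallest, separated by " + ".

17711 + 6765 + 34 + 13 + 5 + 2

Greedy algorithm:
17711 ≤ 24530 < 28657, so take 17711; remainder 6819
6765 ≤ 6819 < 10946, so take 6765; remainder 54
34 ≤ 54 < 55, so take 34; remainder 20
13 ≤ 20 < 21, so take 13; remainder 7
5 ≤ 7 < 8, so take 5; remainder 2
2 ≤ 2 < 3, so take 2; remainder 0
So 24530 = 17711 + 6765 + 34 + 13 + 5 + 2, with no two terms consecutive in the sequence.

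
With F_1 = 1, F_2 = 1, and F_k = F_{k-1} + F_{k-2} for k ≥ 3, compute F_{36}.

14930352

Iterating the recurrence up to F_{28} = 317811 and F_{27} = 196418:
F_{29} = F_{28} + F_{27} = 317811 + 196418 = 514229
F_{30} = F_{29} + F_{28} = 514229 + 317811 = 832040
F_{31} = F_{30} + F_{29} = 832040 + 514229 = 1346269
F_{32} = F_{31} + F_{30} = 1346269 + 832040 = 2178309
F_{33} = F_{32} + F_{31} = 2178309 + 1346269 = 3524578
F_{34} = F_{33} + F_{32} = 3524578 + 2178309 = 5702887
F_{35} = F_{34} + F_{33} = 5702887 + 3524578 = 9227465
F_{36} = F_{35} + F_{34} = 9227465 + 5702887 = 14930352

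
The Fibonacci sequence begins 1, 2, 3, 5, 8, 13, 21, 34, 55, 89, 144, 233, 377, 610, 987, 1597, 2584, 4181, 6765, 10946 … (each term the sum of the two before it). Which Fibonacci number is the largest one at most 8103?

6765

6765 ≤ 8103 < 10946, so the largest Fibonacci number not exceeding 8103 is 6765.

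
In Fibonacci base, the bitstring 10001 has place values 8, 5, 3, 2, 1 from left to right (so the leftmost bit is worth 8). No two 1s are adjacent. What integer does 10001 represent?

9

Summing the place values of the 1 bits: 8 + 1 = 9.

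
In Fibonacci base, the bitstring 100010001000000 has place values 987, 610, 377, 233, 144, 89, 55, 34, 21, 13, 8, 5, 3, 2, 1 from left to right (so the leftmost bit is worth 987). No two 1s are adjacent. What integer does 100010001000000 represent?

Summing the place values of the 1 bits: 987 + 144 + 21 = 1152.

1152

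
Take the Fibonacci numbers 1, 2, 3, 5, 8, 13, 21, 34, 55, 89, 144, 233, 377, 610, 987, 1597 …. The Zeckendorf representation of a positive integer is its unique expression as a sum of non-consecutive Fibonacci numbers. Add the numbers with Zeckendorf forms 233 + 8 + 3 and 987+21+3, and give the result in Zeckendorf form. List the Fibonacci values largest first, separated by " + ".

987 + 233 + 34 + 1

The two numbers are 244 and 1011, so their sum is 1255.
largest Fibonacci ≤ 1255 is 987; 1255 − 987 = 268
largest Fibonacci ≤ 268 is 233; 268 − 233 = 35
largest Fibonacci ≤ 35 is 34; 35 − 34 = 1
largest Fibonacci ≤ 1 is 1; 1 − 1 = 0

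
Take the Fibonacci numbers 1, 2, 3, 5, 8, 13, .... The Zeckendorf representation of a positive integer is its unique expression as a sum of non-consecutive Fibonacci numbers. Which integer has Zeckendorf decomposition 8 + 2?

8 + 2 = 10.

10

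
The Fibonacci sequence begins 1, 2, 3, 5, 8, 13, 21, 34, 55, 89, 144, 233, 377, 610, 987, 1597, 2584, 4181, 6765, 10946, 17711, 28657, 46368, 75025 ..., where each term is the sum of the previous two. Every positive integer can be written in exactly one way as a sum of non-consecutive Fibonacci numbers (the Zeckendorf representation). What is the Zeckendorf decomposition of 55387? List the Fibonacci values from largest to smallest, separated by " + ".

46368 + 6765 + 1597 + 610 + 34 + 13

Greedy algorithm:
55387 − 46368 = 9019
9019 − 6765 = 2254
2254 − 1597 = 657
657 − 610 = 47
47 − 34 = 13
13 − 13 = 0
So 55387 = 46368 + 6765 + 1597 + 610 + 34 + 13, with no two terms consecutive in the sequence.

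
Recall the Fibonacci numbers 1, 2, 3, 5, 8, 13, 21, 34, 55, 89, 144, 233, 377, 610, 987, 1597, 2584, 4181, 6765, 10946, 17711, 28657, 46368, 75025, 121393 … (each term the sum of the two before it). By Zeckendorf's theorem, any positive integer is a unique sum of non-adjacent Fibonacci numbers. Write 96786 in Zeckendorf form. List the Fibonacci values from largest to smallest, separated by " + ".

75025 + 17711 + 2584 + 987 + 377 + 89 + 13

96786 − 75025 = 21761
21761 − 17711 = 4050
4050 − 2584 = 1466
1466 − 987 = 479
479 − 377 = 102
102 − 89 = 13
13 − 13 = 0
So 96786 = 75025 + 17711 + 2584 + 987 + 377 + 89 + 13, with no two terms consecutive in the sequence.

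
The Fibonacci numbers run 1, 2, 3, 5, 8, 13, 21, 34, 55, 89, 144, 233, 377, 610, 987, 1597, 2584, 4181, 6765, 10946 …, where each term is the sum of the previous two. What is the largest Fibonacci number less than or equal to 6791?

6765 ≤ 6791 < 10946, so the largest Fibonacci number not exceeding 6791 is 6765.

6765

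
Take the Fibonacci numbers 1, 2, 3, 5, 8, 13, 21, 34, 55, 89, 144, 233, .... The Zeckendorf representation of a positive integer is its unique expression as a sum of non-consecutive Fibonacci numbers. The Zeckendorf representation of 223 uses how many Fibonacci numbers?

4

Greedy algorithm:
subtract 144 from 223: 79 remains
subtract 55 from 79: 24 remains
subtract 21 from 24: 3 remains
subtract 3 from 3: 0 remains
223 = 144 + 55 + 21 + 3, which has 4 terms.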